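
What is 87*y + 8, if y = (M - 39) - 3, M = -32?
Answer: -6430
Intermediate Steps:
y = -74 (y = (-32 - 39) - 3 = -71 - 3 = -74)
87*y + 8 = 87*(-74) + 8 = -6438 + 8 = -6430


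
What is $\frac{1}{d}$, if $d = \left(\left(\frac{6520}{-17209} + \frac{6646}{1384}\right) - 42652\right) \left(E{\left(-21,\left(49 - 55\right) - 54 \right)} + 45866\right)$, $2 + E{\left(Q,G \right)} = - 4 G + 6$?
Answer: $- \frac{5954314}{11709038016175395} \approx -5.0852 \cdot 10^{-10}$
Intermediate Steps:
$E{\left(Q,G \right)} = 4 - 4 G$ ($E{\left(Q,G \right)} = -2 - \left(-6 + 4 G\right) = 4 - 4 G$)
$d = - \frac{11709038016175395}{5954314}$ ($d = \left(\left(\frac{6520}{-17209} + \frac{6646}{1384}\right) - 42652\right) \left(\left(4 - 4 \left(\left(49 - 55\right) - 54\right)\right) + 45866\right) = \left(\left(6520 \left(- \frac{1}{17209}\right) + 6646 \cdot \frac{1}{1384}\right) - 42652\right) \left(\left(4 - 4 \left(-6 - 54\right)\right) + 45866\right) = \left(\left(- \frac{6520}{17209} + \frac{3323}{692}\right) - 42652\right) \left(\left(4 - -240\right) + 45866\right) = \left(\frac{52673667}{11908628} - 42652\right) \left(\left(4 + 240\right) + 45866\right) = - \frac{507874127789 \left(244 + 45866\right)}{11908628} = \left(- \frac{507874127789}{11908628}\right) 46110 = - \frac{11709038016175395}{5954314} \approx -1.9665 \cdot 10^{9}$)
$\frac{1}{d} = \frac{1}{- \frac{11709038016175395}{5954314}} = - \frac{5954314}{11709038016175395}$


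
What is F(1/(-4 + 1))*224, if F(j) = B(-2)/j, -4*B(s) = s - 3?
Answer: -840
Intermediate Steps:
B(s) = ¾ - s/4 (B(s) = -(s - 3)/4 = -(-3 + s)/4 = ¾ - s/4)
F(j) = 5/(4*j) (F(j) = (¾ - ¼*(-2))/j = (¾ + ½)/j = 5/(4*j))
F(1/(-4 + 1))*224 = (5/(4*(1/(-4 + 1))))*224 = (5/(4*(1/(-3))))*224 = (5/(4*(-⅓)))*224 = ((5/4)*(-3))*224 = -15/4*224 = -840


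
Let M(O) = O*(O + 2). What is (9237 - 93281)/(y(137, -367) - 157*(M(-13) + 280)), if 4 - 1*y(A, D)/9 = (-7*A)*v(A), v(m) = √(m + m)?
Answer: -619824500/1778417721 - 80598196*√274/1778417721 ≈ -1.0987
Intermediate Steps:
v(m) = √2*√m (v(m) = √(2*m) = √2*√m)
M(O) = O*(2 + O)
y(A, D) = 36 + 63*√2*A^(3/2) (y(A, D) = 36 - 9*(-7*A)*√2*√A = 36 - (-63)*√2*A^(3/2) = 36 + 63*√2*A^(3/2))
(9237 - 93281)/(y(137, -367) - 157*(M(-13) + 280)) = (9237 - 93281)/((36 + 63*√2*137^(3/2)) - 157*(-13*(2 - 13) + 280)) = -84044/((36 + 63*√2*(137*√137)) - 157*(-13*(-11) + 280)) = -84044/((36 + 8631*√274) - 157*(143 + 280)) = -84044/((36 + 8631*√274) - 157*423) = -84044/((36 + 8631*√274) - 66411) = -84044/(-66375 + 8631*√274)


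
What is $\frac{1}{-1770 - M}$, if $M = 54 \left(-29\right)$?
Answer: $- \frac{1}{204} \approx -0.004902$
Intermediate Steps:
$M = -1566$
$\frac{1}{-1770 - M} = \frac{1}{-1770 - -1566} = \frac{1}{-1770 + 1566} = \frac{1}{-204} = - \frac{1}{204}$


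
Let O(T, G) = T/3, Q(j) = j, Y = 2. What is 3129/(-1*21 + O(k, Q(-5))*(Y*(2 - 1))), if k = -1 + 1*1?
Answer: -149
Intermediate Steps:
k = 0 (k = -1 + 1 = 0)
O(T, G) = T/3 (O(T, G) = T*(⅓) = T/3)
3129/(-1*21 + O(k, Q(-5))*(Y*(2 - 1))) = 3129/(-1*21 + ((⅓)*0)*(2*(2 - 1))) = 3129/(-21 + 0*(2*1)) = 3129/(-21 + 0*2) = 3129/(-21 + 0) = 3129/(-21) = 3129*(-1/21) = -149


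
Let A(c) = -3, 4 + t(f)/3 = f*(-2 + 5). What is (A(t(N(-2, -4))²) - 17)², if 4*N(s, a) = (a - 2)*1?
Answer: 400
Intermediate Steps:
N(s, a) = -½ + a/4 (N(s, a) = ((a - 2)*1)/4 = ((-2 + a)*1)/4 = (-2 + a)/4 = -½ + a/4)
t(f) = -12 + 9*f (t(f) = -12 + 3*(f*(-2 + 5)) = -12 + 3*(f*3) = -12 + 3*(3*f) = -12 + 9*f)
(A(t(N(-2, -4))²) - 17)² = (-3 - 17)² = (-20)² = 400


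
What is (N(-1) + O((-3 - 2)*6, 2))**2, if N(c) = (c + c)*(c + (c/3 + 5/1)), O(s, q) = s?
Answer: 12544/9 ≈ 1393.8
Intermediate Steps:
N(c) = 2*c*(5 + 4*c/3) (N(c) = (2*c)*(c + (c*(1/3) + 5*1)) = (2*c)*(c + (c/3 + 5)) = (2*c)*(c + (5 + c/3)) = (2*c)*(5 + 4*c/3) = 2*c*(5 + 4*c/3))
(N(-1) + O((-3 - 2)*6, 2))**2 = ((2/3)*(-1)*(15 + 4*(-1)) + (-3 - 2)*6)**2 = ((2/3)*(-1)*(15 - 4) - 5*6)**2 = ((2/3)*(-1)*11 - 30)**2 = (-22/3 - 30)**2 = (-112/3)**2 = 12544/9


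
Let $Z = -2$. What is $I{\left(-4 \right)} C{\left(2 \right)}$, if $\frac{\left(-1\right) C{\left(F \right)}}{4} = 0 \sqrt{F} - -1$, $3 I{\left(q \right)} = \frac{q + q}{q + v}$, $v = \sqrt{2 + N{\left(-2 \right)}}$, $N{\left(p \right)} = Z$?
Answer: $- \frac{8}{3} \approx -2.6667$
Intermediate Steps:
$N{\left(p \right)} = -2$
$v = 0$ ($v = \sqrt{2 - 2} = \sqrt{0} = 0$)
$I{\left(q \right)} = \frac{2}{3}$ ($I{\left(q \right)} = \frac{\left(q + q\right) \frac{1}{q + 0}}{3} = \frac{2 q \frac{1}{q}}{3} = \frac{1}{3} \cdot 2 = \frac{2}{3}$)
$C{\left(F \right)} = -4$ ($C{\left(F \right)} = - 4 \left(0 \sqrt{F} - -1\right) = - 4 \left(0 + 1\right) = \left(-4\right) 1 = -4$)
$I{\left(-4 \right)} C{\left(2 \right)} = \frac{2}{3} \left(-4\right) = - \frac{8}{3}$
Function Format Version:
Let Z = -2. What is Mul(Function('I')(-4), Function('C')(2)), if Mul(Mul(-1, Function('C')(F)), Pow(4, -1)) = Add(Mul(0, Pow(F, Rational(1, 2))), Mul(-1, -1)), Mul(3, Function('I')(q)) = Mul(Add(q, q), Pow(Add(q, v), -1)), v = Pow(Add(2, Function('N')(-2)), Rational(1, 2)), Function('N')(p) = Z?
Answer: Rational(-8, 3) ≈ -2.6667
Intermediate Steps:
Function('N')(p) = -2
v = 0 (v = Pow(Add(2, -2), Rational(1, 2)) = Pow(0, Rational(1, 2)) = 0)
Function('I')(q) = Rational(2, 3) (Function('I')(q) = Mul(Rational(1, 3), Mul(Add(q, q), Pow(Add(q, 0), -1))) = Mul(Rational(1, 3), Mul(Mul(2, q), Pow(q, -1))) = Mul(Rational(1, 3), 2) = Rational(2, 3))
Function('C')(F) = -4 (Function('C')(F) = Mul(-4, Add(Mul(0, Pow(F, Rational(1, 2))), Mul(-1, -1))) = Mul(-4, Add(0, 1)) = Mul(-4, 1) = -4)
Mul(Function('I')(-4), Function('C')(2)) = Mul(Rational(2, 3), -4) = Rational(-8, 3)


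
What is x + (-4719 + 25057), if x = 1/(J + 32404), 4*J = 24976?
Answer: 786023025/38648 ≈ 20338.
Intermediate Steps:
J = 6244 (J = (¼)*24976 = 6244)
x = 1/38648 (x = 1/(6244 + 32404) = 1/38648 ≈ 2.5875e-5)
x + (-4719 + 25057) = 1/38648 + (-4719 + 25057) = 1/38648 + 20338 = 786023025/38648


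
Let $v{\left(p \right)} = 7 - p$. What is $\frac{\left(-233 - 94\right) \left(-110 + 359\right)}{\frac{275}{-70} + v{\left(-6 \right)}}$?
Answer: $- \frac{1139922}{127} \approx -8975.8$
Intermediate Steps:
$\frac{\left(-233 - 94\right) \left(-110 + 359\right)}{\frac{275}{-70} + v{\left(-6 \right)}} = \frac{\left(-233 - 94\right) \left(-110 + 359\right)}{\frac{275}{-70} + \left(7 - -6\right)} = \frac{\left(-327\right) 249}{275 \left(- \frac{1}{70}\right) + \left(7 + 6\right)} = - \frac{81423}{- \frac{55}{14} + 13} = - \frac{81423}{\frac{127}{14}} = \left(-81423\right) \frac{14}{127} = - \frac{1139922}{127}$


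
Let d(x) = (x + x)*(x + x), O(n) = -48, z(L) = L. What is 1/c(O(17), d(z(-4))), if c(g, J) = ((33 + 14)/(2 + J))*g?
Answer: -11/376 ≈ -0.029255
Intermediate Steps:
d(x) = 4*x² (d(x) = (2*x)*(2*x) = 4*x²)
c(g, J) = 47*g/(2 + J) (c(g, J) = (47/(2 + J))*g = 47*g/(2 + J))
1/c(O(17), d(z(-4))) = 1/(47*(-48)/(2 + 4*(-4)²)) = 1/(47*(-48)/(2 + 4*16)) = 1/(47*(-48)/(2 + 64)) = 1/(47*(-48)/66) = 1/(47*(-48)*(1/66)) = 1/(-376/11) = -11/376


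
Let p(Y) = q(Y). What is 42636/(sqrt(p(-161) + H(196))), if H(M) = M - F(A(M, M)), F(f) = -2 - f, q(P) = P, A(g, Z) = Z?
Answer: 42636*sqrt(233)/233 ≈ 2793.2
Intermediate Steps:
H(M) = 2 + 2*M (H(M) = M - (-2 - M) = M + (2 + M) = 2 + 2*M)
p(Y) = Y
42636/(sqrt(p(-161) + H(196))) = 42636/(sqrt(-161 + (2 + 2*196))) = 42636/(sqrt(-161 + (2 + 392))) = 42636/(sqrt(-161 + 394)) = 42636/(sqrt(233)) = 42636*(sqrt(233)/233) = 42636*sqrt(233)/233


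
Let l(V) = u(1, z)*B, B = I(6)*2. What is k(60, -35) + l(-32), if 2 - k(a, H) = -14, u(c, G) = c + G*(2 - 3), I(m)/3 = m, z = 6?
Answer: -164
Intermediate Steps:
I(m) = 3*m
u(c, G) = c - G (u(c, G) = c + G*(-1) = c - G)
k(a, H) = 16 (k(a, H) = 2 - 1*(-14) = 2 + 14 = 16)
B = 36 (B = (3*6)*2 = 18*2 = 36)
l(V) = -180 (l(V) = (1 - 1*6)*36 = (1 - 6)*36 = -5*36 = -180)
k(60, -35) + l(-32) = 16 - 180 = -164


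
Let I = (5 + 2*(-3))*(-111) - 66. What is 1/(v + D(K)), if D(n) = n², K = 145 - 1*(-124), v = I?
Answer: 1/72406 ≈ 1.3811e-5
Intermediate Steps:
I = 45 (I = (5 - 6)*(-111) - 66 = -1*(-111) - 66 = 111 - 66 = 45)
v = 45
K = 269 (K = 145 + 124 = 269)
1/(v + D(K)) = 1/(45 + 269²) = 1/(45 + 72361) = 1/72406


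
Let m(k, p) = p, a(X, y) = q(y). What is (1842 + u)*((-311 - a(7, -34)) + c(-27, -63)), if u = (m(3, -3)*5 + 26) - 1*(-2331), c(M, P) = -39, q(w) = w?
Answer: -1322144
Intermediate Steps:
a(X, y) = y
u = 2342 (u = (-3*5 + 26) - 1*(-2331) = (-15 + 26) + 2331 = 11 + 2331 = 2342)
(1842 + u)*((-311 - a(7, -34)) + c(-27, -63)) = (1842 + 2342)*((-311 - 1*(-34)) - 39) = 4184*((-311 + 34) - 39) = 4184*(-277 - 39) = 4184*(-316) = -1322144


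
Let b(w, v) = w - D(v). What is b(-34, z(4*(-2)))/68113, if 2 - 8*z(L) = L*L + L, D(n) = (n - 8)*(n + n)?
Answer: -1865/544904 ≈ -0.0034226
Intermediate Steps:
D(n) = 2*n*(-8 + n) (D(n) = (-8 + n)*(2*n) = 2*n*(-8 + n))
z(L) = ¼ - L/8 - L²/8 (z(L) = ¼ - (L*L + L)/8 = ¼ - (L² + L)/8 = ¼ - (L + L²)/8 = ¼ + (-L/8 - L²/8) = ¼ - L/8 - L²/8)
b(w, v) = w - 2*v*(-8 + v)
b(-34, z(4*(-2)))/68113 = (-34 - 2*(¼ - (-2)/2 - (4*(-2))²/8)*(-8 + (¼ - (-2)/2 - (4*(-2))²/8)))/68113 = (-34 - 2*(¼ - ⅛*(-8) - ⅛*(-8)²)*(-8 + (¼ - ⅛*(-8) - ⅛*(-8)²)))*(1/68113) = (-34 - 2*(¼ + 1 - ⅛*64)*(-8 + (¼ + 1 - ⅛*64)))*(1/68113) = (-34 - 2*(¼ + 1 - 8)*(-8 + (¼ + 1 - 8)))*(1/68113) = (-34 - 2*(-27/4)*(-8 - 27/4))*(1/68113) = (-34 - 2*(-27/4)*(-59/4))*(1/68113) = (-34 - 1593/8)*(1/68113) = -1865/8*1/68113 = -1865/544904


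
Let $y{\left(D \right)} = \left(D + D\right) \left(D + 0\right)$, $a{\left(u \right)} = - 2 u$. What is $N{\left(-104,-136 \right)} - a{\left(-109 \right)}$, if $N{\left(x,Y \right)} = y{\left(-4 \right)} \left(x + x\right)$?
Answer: $-6874$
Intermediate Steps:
$y{\left(D \right)} = 2 D^{2}$ ($y{\left(D \right)} = 2 D D = 2 D^{2}$)
$N{\left(x,Y \right)} = 64 x$ ($N{\left(x,Y \right)} = 2 \left(-4\right)^{2} \left(x + x\right) = 2 \cdot 16 \cdot 2 x = 32 \cdot 2 x = 64 x$)
$N{\left(-104,-136 \right)} - a{\left(-109 \right)} = 64 \left(-104\right) - \left(-2\right) \left(-109\right) = -6656 - 218 = -6874$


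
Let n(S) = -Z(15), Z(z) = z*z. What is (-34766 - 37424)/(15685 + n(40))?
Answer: -7219/1546 ≈ -4.6695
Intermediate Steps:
Z(z) = z²
n(S) = -225 (n(S) = -1*15² = -1*225 = -225)
(-34766 - 37424)/(15685 + n(40)) = (-34766 - 37424)/(15685 - 225) = -72190/15460 = -72190*1/15460 = -7219/1546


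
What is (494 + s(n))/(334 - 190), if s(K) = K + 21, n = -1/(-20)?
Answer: 10301/2880 ≈ 3.5767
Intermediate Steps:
n = 1/20 (n = -1*(-1/20) = 1/20 ≈ 0.050000)
s(K) = 21 + K
(494 + s(n))/(334 - 190) = (494 + (21 + 1/20))/(334 - 190) = (494 + 421/20)/144 = (10301/20)*(1/144) = 10301/2880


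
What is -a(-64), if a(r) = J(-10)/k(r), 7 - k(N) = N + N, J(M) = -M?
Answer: -2/27 ≈ -0.074074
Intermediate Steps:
k(N) = 7 - 2*N (k(N) = 7 - (N + N) = 7 - 2*N)
a(r) = 10/(7 - 2*r) (a(r) = (-1*(-10))/(7 - 2*r) = 10/(7 - 2*r))
-a(-64) = -(-10)/(-7 + 2*(-64)) = -(-10)/(-7 - 128) = -(-10)/(-135) = -(-10)*(-1)/135 = -1*2/27 = -2/27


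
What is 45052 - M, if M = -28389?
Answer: 73441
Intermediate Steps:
45052 - M = 45052 - 1*(-28389) = 45052 + 28389 = 73441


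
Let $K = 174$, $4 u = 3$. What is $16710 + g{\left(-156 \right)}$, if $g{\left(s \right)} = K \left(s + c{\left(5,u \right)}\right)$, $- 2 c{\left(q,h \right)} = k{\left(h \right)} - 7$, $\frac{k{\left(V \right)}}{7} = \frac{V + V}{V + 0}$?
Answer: $-11043$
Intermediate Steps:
$u = \frac{3}{4}$ ($u = \frac{1}{4} \cdot 3 = \frac{3}{4} \approx 0.75$)
$k{\left(V \right)} = 14$ ($k{\left(V \right)} = 7 \frac{V + V}{V + 0} = 7 \frac{2 V}{V} = 7 \cdot 2 = 14$)
$c{\left(q,h \right)} = - \frac{7}{2}$ ($c{\left(q,h \right)} = - \frac{14 - 7}{2} = \left(- \frac{1}{2}\right) 7 = - \frac{7}{2}$)
$g{\left(s \right)} = -609 + 174 s$ ($g{\left(s \right)} = 174 \left(s - \frac{7}{2}\right) = 174 \left(- \frac{7}{2} + s\right) = -609 + 174 s$)
$16710 + g{\left(-156 \right)} = 16710 + \left(-609 + 174 \left(-156\right)\right) = 16710 - 27753 = -11043$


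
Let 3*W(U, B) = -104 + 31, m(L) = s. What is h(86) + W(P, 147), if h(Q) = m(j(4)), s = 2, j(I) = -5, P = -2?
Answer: -67/3 ≈ -22.333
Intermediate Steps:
m(L) = 2
W(U, B) = -73/3 (W(U, B) = (-104 + 31)/3 = (⅓)*(-73) = -73/3)
h(Q) = 2
h(86) + W(P, 147) = 2 - 73/3 = -67/3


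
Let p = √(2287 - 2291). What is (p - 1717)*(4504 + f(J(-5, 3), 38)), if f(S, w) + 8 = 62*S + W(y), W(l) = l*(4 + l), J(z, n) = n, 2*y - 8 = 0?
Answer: -8093938 + 9428*I ≈ -8.0939e+6 + 9428.0*I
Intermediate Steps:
y = 4 (y = 4 + (½)*0 = 4 + 0 = 4)
f(S, w) = 24 + 62*S (f(S, w) = -8 + (62*S + 4*(4 + 4)) = -8 + (62*S + 4*8) = -8 + (62*S + 32) = -8 + (32 + 62*S) = 24 + 62*S)
p = 2*I (p = √(-4) = 2*I ≈ 2.0*I)
(p - 1717)*(4504 + f(J(-5, 3), 38)) = (2*I - 1717)*(4504 + (24 + 62*3)) = (-1717 + 2*I)*(4504 + (24 + 186)) = (-1717 + 2*I)*(4504 + 210) = (-1717 + 2*I)*4714 = -8093938 + 9428*I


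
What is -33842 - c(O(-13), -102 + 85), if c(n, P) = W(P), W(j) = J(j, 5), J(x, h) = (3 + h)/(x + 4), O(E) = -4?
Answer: -439938/13 ≈ -33841.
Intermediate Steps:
J(x, h) = (3 + h)/(4 + x)
W(j) = 8/(4 + j) (W(j) = (3 + 5)/(4 + j) = 8/(4 + j))
c(n, P) = 8/(4 + P)
-33842 - c(O(-13), -102 + 85) = -33842 - 8/(4 + (-102 + 85)) = -33842 - 8/(4 - 17) = -33842 - 8/(-13) = -33842 - 8*(-1)/13 = -33842 - 1*(-8/13) = -33842 + 8/13 = -439938/13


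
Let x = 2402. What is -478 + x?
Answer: 1924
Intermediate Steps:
-478 + x = -478 + 2402 = 1924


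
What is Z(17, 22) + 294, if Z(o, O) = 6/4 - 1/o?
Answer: 10045/34 ≈ 295.44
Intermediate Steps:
Z(o, O) = 3/2 - 1/o (Z(o, O) = 6*(¼) - 1/o = 3/2 - 1/o)
Z(17, 22) + 294 = (3/2 - 1/17) + 294 = 49/34 + 294 = 10045/34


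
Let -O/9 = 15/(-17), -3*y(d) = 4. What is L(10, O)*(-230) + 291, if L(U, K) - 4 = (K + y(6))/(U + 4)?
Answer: -263308/357 ≈ -737.56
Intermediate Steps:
y(d) = -4/3 (y(d) = -⅓*4 = -4/3)
O = 135/17 (O = -135/(-17) = -135*(-1)/17 = -9*(-15/17) = 135/17 ≈ 7.9412)
L(U, K) = 4 + (-4/3 + K)/(4 + U) (L(U, K) = 4 + (K - 4/3)/(U + 4) = 4 + (-4/3 + K)/(4 + U))
L(10, O)*(-230) + 291 = ((44/3 + 135/17 + 4*10)/(4 + 10))*(-230) + 291 = ((44/3 + 135/17 + 40)/14)*(-230) + 291 = ((1/14)*(3193/51))*(-230) + 291 = (3193/714)*(-230) + 291 = -367195/357 + 291 = -263308/357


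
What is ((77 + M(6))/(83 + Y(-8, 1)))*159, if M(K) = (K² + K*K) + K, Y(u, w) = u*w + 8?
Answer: 24645/83 ≈ 296.93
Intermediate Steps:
Y(u, w) = 8 + u*w
M(K) = K + 2*K² (M(K) = (K² + K²) + K = 2*K² + K = K + 2*K²)
((77 + M(6))/(83 + Y(-8, 1)))*159 = ((77 + 6*(1 + 2*6))/(83 + (8 - 8*1)))*159 = ((77 + 6*(1 + 12))/(83 + (8 - 8)))*159 = ((77 + 6*13)/(83 + 0))*159 = ((77 + 78)/83)*159 = (155*(1/83))*159 = (155/83)*159 = 24645/83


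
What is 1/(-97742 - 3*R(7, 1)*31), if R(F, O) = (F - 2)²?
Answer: -1/100067 ≈ -9.9933e-6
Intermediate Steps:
R(F, O) = (-2 + F)²
1/(-97742 - 3*R(7, 1)*31) = 1/(-97742 - 3*(-2 + 7)²*31) = 1/(-97742 - 3*5²*31) = 1/(-97742 - 3*25*31) = 1/(-97742 - 75*31) = 1/(-97742 - 2325) = 1/(-100067) = -1/100067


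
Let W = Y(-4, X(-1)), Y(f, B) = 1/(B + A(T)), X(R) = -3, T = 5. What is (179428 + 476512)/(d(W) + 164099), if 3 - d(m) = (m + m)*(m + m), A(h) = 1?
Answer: 655940/164101 ≈ 3.9972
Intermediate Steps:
Y(f, B) = 1/(1 + B) (Y(f, B) = 1/(B + 1) = 1/(1 + B))
W = -1/2 (W = 1/(1 - 3) = 1/(-2) = -1/2 ≈ -0.50000)
d(m) = 3 - 4*m**2 (d(m) = 3 - (m + m)*(m + m) = 3 - 2*m*2*m = 3 - 4*m**2)
(179428 + 476512)/(d(W) + 164099) = (179428 + 476512)/((3 - 4*(-1/2)**2) + 164099) = 655940/((3 - 4*1/4) + 164099) = 655940/((3 - 1) + 164099) = 655940/(2 + 164099) = 655940/164101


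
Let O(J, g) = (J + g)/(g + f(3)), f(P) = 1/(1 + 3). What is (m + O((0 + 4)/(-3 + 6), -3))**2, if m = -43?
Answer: 1957201/1089 ≈ 1797.2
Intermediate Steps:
f(P) = 1/4
O(J, g) = (J + g)/(1/4 + g) (O(J, g) = (J + g)/(g + 1/4) = (J + g)/(1/4 + g))
(m + O((0 + 4)/(-3 + 6), -3))**2 = (-43 + 4*((0 + 4)/(-3 + 6) - 3)/(1 + 4*(-3)))**2 = (-43 + 4*(4/3 - 3)/(1 - 12))**2 = (-43 + 4*(4*(1/3) - 3)/(-11))**2 = (-43 + 4*(-1/11)*(4/3 - 3))**2 = (-43 + 4*(-1/11)*(-5/3))**2 = (-43 + 20/33)**2 = (-1399/33)**2 = 1957201/1089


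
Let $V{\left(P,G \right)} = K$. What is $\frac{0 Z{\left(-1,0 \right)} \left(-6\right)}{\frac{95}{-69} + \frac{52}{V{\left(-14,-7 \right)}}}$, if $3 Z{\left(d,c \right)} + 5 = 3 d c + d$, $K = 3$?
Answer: $0$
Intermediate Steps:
$V{\left(P,G \right)} = 3$
$Z{\left(d,c \right)} = - \frac{5}{3} + \frac{d}{3} + c d$ ($Z{\left(d,c \right)} = - \frac{5}{3} + \frac{3 d c + d}{3} = - \frac{5}{3} + \frac{3 c d + d}{3} = - \frac{5}{3} + \frac{d + 3 c d}{3} = - \frac{5}{3} + \left(\frac{d}{3} + c d\right) = - \frac{5}{3} + \frac{d}{3} + c d$)
$\frac{0 Z{\left(-1,0 \right)} \left(-6\right)}{\frac{95}{-69} + \frac{52}{V{\left(-14,-7 \right)}}} = \frac{0 \left(- \frac{5}{3} + \frac{1}{3} \left(-1\right) + 0 \left(-1\right)\right) \left(-6\right)}{\frac{95}{-69} + \frac{52}{3}} = \frac{0 \left(- \frac{5}{3} - \frac{1}{3} + 0\right) \left(-6\right)}{95 \left(- \frac{1}{69}\right) + 52 \cdot \frac{1}{3}} = \frac{0 \left(-2\right) \left(-6\right)}{- \frac{95}{69} + \frac{52}{3}} = \frac{0 \left(-6\right)}{\frac{367}{23}} = \frac{23}{367} \cdot 0 = 0$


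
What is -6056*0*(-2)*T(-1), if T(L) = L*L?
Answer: 0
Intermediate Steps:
T(L) = L²
-6056*0*(-2)*T(-1) = -6056*0*(-2)*(-1)² = -0 = -6056*0 = 0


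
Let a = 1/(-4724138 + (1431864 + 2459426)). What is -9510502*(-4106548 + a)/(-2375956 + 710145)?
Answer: -16263577975494739955/693683679864 ≈ -2.3445e+7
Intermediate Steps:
a = -1/832848 (a = 1/(-4724138 + 3891290) = 1/(-832848) = -1/832848 ≈ -1.2007e-6)
-9510502*(-4106548 + a)/(-2375956 + 710145) = -9510502*(-4106548 - 1/832848)/(-2375956 + 710145) = -9510502/((-1665811/(-3420130288705/832848))) = -9510502/((-1665811*(-832848/3420130288705))) = -9510502/1387367359728/3420130288705 = -9510502*3420130288705/1387367359728 = -16263577975494739955/693683679864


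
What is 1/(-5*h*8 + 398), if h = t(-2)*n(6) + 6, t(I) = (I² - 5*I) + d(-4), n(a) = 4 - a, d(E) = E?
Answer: 1/958 ≈ 0.0010438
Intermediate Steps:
t(I) = -4 + I² - 5*I (t(I) = (I² - 5*I) - 4 = -4 + I² - 5*I)
h = -14 (h = (-4 + (-2)² - 5*(-2))*(4 - 1*6) + 6 = (-4 + 4 + 10)*(4 - 6) + 6 = 10*(-2) + 6 = -20 + 6 = -14)
1/(-5*h*8 + 398) = 1/(-5*(-14)*8 + 398) = 1/(70*8 + 398) = 1/(560 + 398) = 1/958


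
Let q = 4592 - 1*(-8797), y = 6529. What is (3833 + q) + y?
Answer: 23751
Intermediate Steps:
q = 13389 (q = 4592 + 8797 = 13389)
(3833 + q) + y = (3833 + 13389) + 6529 = 17222 + 6529 = 23751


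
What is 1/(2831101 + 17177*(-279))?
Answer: -1/1961282 ≈ -5.0987e-7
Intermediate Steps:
1/(2831101 + 17177*(-279)) = 1/(2831101 - 4792383) = 1/(-1961282) = -1/1961282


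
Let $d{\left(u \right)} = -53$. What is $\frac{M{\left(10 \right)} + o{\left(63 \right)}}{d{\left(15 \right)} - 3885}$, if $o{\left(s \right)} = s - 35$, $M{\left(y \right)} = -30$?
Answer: $\frac{1}{1969} \approx 0.00050787$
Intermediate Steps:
$o{\left(s \right)} = -35 + s$ ($o{\left(s \right)} = s - 35 = -35 + s$)
$\frac{M{\left(10 \right)} + o{\left(63 \right)}}{d{\left(15 \right)} - 3885} = \frac{-30 + \left(-35 + 63\right)}{-53 - 3885} = \frac{-30 + 28}{-3938} = \left(-2\right) \left(- \frac{1}{3938}\right) = \frac{1}{1969}$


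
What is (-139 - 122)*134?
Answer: -34974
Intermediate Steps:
(-139 - 122)*134 = -261*134 = -34974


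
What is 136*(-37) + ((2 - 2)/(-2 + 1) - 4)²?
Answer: -5016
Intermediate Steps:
136*(-37) + ((2 - 2)/(-2 + 1) - 4)² = -5032 + (0/(-1) - 4)² = -5032 + (0*(-1) - 4)² = -5032 + (0 - 4)² = -5032 + (-4)² = -5032 + 16 = -5016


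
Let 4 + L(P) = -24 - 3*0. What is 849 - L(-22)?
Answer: 877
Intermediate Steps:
L(P) = -28 (L(P) = -4 + (-24 - 3*0) = -4 + (-24 - 1*0) = -4 + (-24 + 0) = -4 - 24 = -28)
849 - L(-22) = 849 - 1*(-28) = 849 + 28 = 877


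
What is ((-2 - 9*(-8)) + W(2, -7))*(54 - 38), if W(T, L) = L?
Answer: 1008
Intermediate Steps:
((-2 - 9*(-8)) + W(2, -7))*(54 - 38) = ((-2 - 9*(-8)) - 7)*(54 - 38) = ((-2 + 72) - 7)*16 = (70 - 7)*16 = 63*16 = 1008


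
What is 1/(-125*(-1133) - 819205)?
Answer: -1/677580 ≈ -1.4758e-6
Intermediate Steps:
1/(-125*(-1133) - 819205) = 1/(141625 - 819205) = 1/(-677580) = -1/677580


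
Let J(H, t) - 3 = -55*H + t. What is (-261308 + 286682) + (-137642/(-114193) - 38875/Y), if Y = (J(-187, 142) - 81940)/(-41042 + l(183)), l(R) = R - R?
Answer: 2501662412849/816594143 ≈ 3063.5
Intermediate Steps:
l(R) = 0
J(H, t) = 3 + t - 55*H (J(H, t) = 3 + (-55*H + t) = 3 + (t - 55*H) = 3 + t - 55*H)
Y = 35755/20521 (Y = ((3 + 142 - 55*(-187)) - 81940)/(-41042 + 0) = ((3 + 142 + 10285) - 81940)/(-41042) = (10430 - 81940)*(-1/41042) = -71510*(-1/41042) = 35755/20521 ≈ 1.7424)
(-261308 + 286682) + (-137642/(-114193) - 38875/Y) = (-261308 + 286682) + (-137642/(-114193) - 38875/35755/20521) = 25374 + (-137642*(-1/114193) - 38875*20521/35755) = 25374 + (137642/114193 - 159550775/7151) = 25374 - 18218597371633/816594143 = 2501662412849/816594143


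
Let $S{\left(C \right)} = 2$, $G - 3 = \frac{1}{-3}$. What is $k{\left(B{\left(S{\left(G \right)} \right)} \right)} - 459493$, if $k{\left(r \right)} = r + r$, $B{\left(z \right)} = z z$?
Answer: $-459485$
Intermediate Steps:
$G = \frac{8}{3}$ ($G = 3 + \frac{1}{-3} = 3 - \frac{1}{3} = \frac{8}{3} \approx 2.6667$)
$B{\left(z \right)} = z^{2}$
$k{\left(r \right)} = 2 r$
$k{\left(B{\left(S{\left(G \right)} \right)} \right)} - 459493 = 2 \cdot 2^{2} - 459493 = 2 \cdot 4 - 459493 = 8 - 459493 = -459485$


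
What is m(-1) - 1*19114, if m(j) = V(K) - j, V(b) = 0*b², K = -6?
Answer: -19113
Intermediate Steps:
V(b) = 0
m(j) = -j (m(j) = 0 - j = -j)
m(-1) - 1*19114 = -1*(-1) - 1*19114 = 1 - 19114 = -19113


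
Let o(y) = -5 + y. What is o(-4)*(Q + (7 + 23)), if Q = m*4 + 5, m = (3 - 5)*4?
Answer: -27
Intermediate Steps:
m = -8 (m = -2*4 = -8)
Q = -27 (Q = -8*4 + 5 = -32 + 5 = -27)
o(-4)*(Q + (7 + 23)) = (-5 - 4)*(-27 + (7 + 23)) = -9*(-27 + 30) = -9*3 = -27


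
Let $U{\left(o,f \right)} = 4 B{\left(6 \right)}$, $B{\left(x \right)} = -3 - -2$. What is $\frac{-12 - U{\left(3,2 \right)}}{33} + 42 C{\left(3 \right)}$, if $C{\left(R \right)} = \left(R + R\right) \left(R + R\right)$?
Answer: $\frac{49888}{33} \approx 1511.8$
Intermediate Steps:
$B{\left(x \right)} = -1$ ($B{\left(x \right)} = -3 + 2 = -1$)
$C{\left(R \right)} = 4 R^{2}$ ($C{\left(R \right)} = 2 R 2 R = 4 R^{2}$)
$U{\left(o,f \right)} = -4$ ($U{\left(o,f \right)} = 4 \left(-1\right) = -4$)
$\frac{-12 - U{\left(3,2 \right)}}{33} + 42 C{\left(3 \right)} = \frac{-12 - -4}{33} + 42 \cdot 4 \cdot 3^{2} = \left(-12 + 4\right) \frac{1}{33} + 42 \cdot 4 \cdot 9 = \left(-8\right) \frac{1}{33} + 42 \cdot 36 = - \frac{8}{33} + 1512 = \frac{49888}{33}$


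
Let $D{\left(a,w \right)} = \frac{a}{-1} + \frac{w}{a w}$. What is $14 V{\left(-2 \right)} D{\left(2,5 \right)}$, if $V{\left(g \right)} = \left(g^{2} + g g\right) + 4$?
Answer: $-252$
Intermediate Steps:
$V{\left(g \right)} = 4 + 2 g^{2}$ ($V{\left(g \right)} = \left(g^{2} + g^{2}\right) + 4 = 2 g^{2} + 4 = 4 + 2 g^{2}$)
$D{\left(a,w \right)} = \frac{1}{a} - a$ ($D{\left(a,w \right)} = a \left(-1\right) + w \frac{1}{a w} = - a + \frac{1}{a} = \frac{1}{a} - a$)
$14 V{\left(-2 \right)} D{\left(2,5 \right)} = 14 \left(4 + 2 \left(-2\right)^{2}\right) \left(\frac{1}{2} - 2\right) = 14 \left(4 + 2 \cdot 4\right) \left(\frac{1}{2} - 2\right) = 14 \left(4 + 8\right) \left(- \frac{3}{2}\right) = 14 \cdot 12 \left(- \frac{3}{2}\right) = 168 \left(- \frac{3}{2}\right) = -252$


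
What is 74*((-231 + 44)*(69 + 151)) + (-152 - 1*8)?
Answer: -3044520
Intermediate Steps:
74*((-231 + 44)*(69 + 151)) + (-152 - 1*8) = 74*(-187*220) + (-152 - 8) = 74*(-41140) - 160 = -3044360 - 160 = -3044520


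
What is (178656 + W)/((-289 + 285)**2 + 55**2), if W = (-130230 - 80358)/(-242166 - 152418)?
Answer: 5874584141/99994162 ≈ 58.749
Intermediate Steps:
W = 17549/32882 (W = -210588/(-394584) = -210588*(-1/394584) = 17549/32882 ≈ 0.53370)
(178656 + W)/((-289 + 285)**2 + 55**2) = (178656 + 17549/32882)/((-289 + 285)**2 + 55**2) = 5874584141/(32882*((-4)**2 + 3025)) = 5874584141/(32882*(16 + 3025)) = (5874584141/32882)/3041 = (5874584141/32882)*(1/3041) = 5874584141/99994162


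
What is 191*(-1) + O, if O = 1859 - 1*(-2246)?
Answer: 3914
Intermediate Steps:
O = 4105 (O = 1859 + 2246 = 4105)
191*(-1) + O = 191*(-1) + 4105 = -191 + 4105 = 3914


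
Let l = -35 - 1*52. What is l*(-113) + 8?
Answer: 9839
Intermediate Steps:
l = -87 (l = -35 - 52 = -87)
l*(-113) + 8 = -87*(-113) + 8 = 9831 + 8 = 9839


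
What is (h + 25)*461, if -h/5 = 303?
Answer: -686890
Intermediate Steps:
h = -1515 (h = -5*303 = -1515)
(h + 25)*461 = (-1515 + 25)*461 = -1490*461 = -686890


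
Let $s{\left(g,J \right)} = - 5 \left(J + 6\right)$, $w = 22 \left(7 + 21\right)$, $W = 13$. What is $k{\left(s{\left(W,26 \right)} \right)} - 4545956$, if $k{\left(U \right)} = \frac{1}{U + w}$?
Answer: $- \frac{2072955935}{456} \approx -4.546 \cdot 10^{6}$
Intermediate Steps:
$w = 616$ ($w = 22 \cdot 28 = 616$)
$s{\left(g,J \right)} = -30 - 5 J$ ($s{\left(g,J \right)} = - 5 \left(6 + J\right) = -30 - 5 J$)
$k{\left(U \right)} = \frac{1}{616 + U}$ ($k{\left(U \right)} = \frac{1}{U + 616} = \frac{1}{616 + U}$)
$k{\left(s{\left(W,26 \right)} \right)} - 4545956 = \frac{1}{616 - 160} - 4545956 = \frac{1}{456} - 4545956 = - \frac{2072955935}{456}$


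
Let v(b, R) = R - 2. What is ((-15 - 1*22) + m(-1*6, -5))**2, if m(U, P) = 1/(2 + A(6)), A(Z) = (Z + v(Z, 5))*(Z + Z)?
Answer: 16556761/12100 ≈ 1368.3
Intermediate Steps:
v(b, R) = -2 + R
A(Z) = 2*Z*(3 + Z) (A(Z) = (Z + (-2 + 5))*(Z + Z) = (Z + 3)*(2*Z) = (3 + Z)*(2*Z) = 2*Z*(3 + Z))
m(U, P) = 1/110 (m(U, P) = 1/(2 + 2*6*(3 + 6)) = 1/(2 + 2*6*9) = 1/(2 + 108) = 1/110)
((-15 - 1*22) + m(-1*6, -5))**2 = ((-15 - 1*22) + 1/110)**2 = ((-15 - 22) + 1/110)**2 = (-37 + 1/110)**2 = (-4069/110)**2 = 16556761/12100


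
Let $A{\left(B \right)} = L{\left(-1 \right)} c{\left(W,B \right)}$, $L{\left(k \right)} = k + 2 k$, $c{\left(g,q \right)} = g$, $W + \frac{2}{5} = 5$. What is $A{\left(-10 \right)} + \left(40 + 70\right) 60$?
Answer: $\frac{32931}{5} \approx 6586.2$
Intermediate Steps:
$W = \frac{23}{5}$ ($W = - \frac{2}{5} + 5 = \frac{23}{5} \approx 4.6$)
$L{\left(k \right)} = 3 k$
$A{\left(B \right)} = - \frac{69}{5}$ ($A{\left(B \right)} = 3 \left(-1\right) \frac{23}{5} = \left(-3\right) \frac{23}{5} = - \frac{69}{5}$)
$A{\left(-10 \right)} + \left(40 + 70\right) 60 = - \frac{69}{5} + \left(40 + 70\right) 60 = - \frac{69}{5} + 110 \cdot 60 = - \frac{69}{5} + 6600 = \frac{32931}{5}$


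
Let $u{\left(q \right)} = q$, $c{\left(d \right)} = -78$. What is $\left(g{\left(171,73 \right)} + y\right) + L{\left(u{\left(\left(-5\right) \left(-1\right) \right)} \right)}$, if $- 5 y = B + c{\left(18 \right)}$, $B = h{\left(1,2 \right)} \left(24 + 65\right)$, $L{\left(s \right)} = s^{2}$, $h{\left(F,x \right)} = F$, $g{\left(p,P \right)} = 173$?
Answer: $\frac{979}{5} \approx 195.8$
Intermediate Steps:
$B = 89$ ($B = 1 \left(24 + 65\right) = 1 \cdot 89 = 89$)
$y = - \frac{11}{5}$ ($y = - \frac{89 - 78}{5} = \left(- \frac{1}{5}\right) 11 = - \frac{11}{5} \approx -2.2$)
$\left(g{\left(171,73 \right)} + y\right) + L{\left(u{\left(\left(-5\right) \left(-1\right) \right)} \right)} = \left(173 - \frac{11}{5}\right) + \left(\left(-5\right) \left(-1\right)\right)^{2} = \frac{854}{5} + 5^{2} = \frac{854}{5} + 25 = \frac{979}{5}$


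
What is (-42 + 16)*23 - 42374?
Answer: -42972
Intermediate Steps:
(-42 + 16)*23 - 42374 = -26*23 - 42374 = -598 - 42374 = -42972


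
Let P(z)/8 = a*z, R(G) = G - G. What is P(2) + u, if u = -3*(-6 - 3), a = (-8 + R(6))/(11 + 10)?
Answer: 439/21 ≈ 20.905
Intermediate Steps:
R(G) = 0
a = -8/21 (a = (-8 + 0)/(11 + 10) = -8/21 ≈ -0.38095)
u = 27 (u = -3*(-9) = 27)
P(z) = -64*z/21 (P(z) = 8*(-8*z/21) = -64*z/21)
P(2) + u = -64/21*2 + 27 = -128/21 + 27 = 439/21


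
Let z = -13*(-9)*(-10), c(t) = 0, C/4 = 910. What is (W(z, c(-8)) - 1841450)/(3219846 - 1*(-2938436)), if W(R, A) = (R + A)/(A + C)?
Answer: -51560609/172431896 ≈ -0.29902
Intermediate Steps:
C = 3640 (C = 4*910 = 3640)
z = -1170 (z = 117*(-10) = -1170)
W(R, A) = (A + R)/(3640 + A) (W(R, A) = (R + A)/(A + 3640) = (A + R)/(3640 + A))
(W(z, c(-8)) - 1841450)/(3219846 - 1*(-2938436)) = ((0 - 1170)/(3640 + 0) - 1841450)/(3219846 - 1*(-2938436)) = (-1170/3640 - 1841450)/(3219846 + 2938436) = ((1/3640)*(-1170) - 1841450)/6158282 = (-9/28 - 1841450)*(1/6158282) = -51560609/28*1/6158282 = -51560609/172431896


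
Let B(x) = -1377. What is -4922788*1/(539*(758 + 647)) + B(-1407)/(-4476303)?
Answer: -272035159229/41850393585 ≈ -6.5002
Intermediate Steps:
-4922788*1/(539*(758 + 647)) + B(-1407)/(-4476303) = -4922788*1/(539*(758 + 647)) - 1377/(-4476303) = -4922788/(1405*539) - 1377*(-1/4476303) = -4922788/757295 + 17/55263 = -272035159229/41850393585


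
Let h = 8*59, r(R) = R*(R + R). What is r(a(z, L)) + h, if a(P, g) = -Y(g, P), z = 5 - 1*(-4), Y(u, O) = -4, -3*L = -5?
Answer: 504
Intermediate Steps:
L = 5/3 (L = -1/3*(-5) = 5/3 ≈ 1.6667)
z = 9 (z = 5 + 4 = 9)
a(P, g) = 4 (a(P, g) = -1*(-4) = 4)
r(R) = 2*R**2 (r(R) = R*(2*R) = 2*R**2)
h = 472
r(a(z, L)) + h = 2*4**2 + 472 = 2*16 + 472 = 32 + 472 = 504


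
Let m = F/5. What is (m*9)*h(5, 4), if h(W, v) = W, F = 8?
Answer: 72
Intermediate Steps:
m = 8/5 ≈ 1.6000
(m*9)*h(5, 4) = ((8/5)*9)*5 = (72/5)*5 = 72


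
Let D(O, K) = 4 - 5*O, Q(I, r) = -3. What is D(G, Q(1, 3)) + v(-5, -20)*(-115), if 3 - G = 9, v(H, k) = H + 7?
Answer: -196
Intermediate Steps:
v(H, k) = 7 + H
G = -6 (G = 3 - 1*9 = 3 - 9 = -6)
D(G, Q(1, 3)) + v(-5, -20)*(-115) = (4 - 5*(-6)) + (7 - 5)*(-115) = (4 + 30) + 2*(-115) = 34 - 230 = -196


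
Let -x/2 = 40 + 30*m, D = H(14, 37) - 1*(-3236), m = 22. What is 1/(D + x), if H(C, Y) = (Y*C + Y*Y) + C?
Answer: 1/3737 ≈ 0.00026759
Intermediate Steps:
H(C, Y) = C + Y**2 + C*Y (H(C, Y) = (C*Y + Y**2) + C = (Y**2 + C*Y) + C = C + Y**2 + C*Y)
D = 5137 (D = (14 + 37**2 + 14*37) - 1*(-3236) = (14 + 1369 + 518) + 3236 = 1901 + 3236 = 5137)
x = -1400 (x = -2*(40 + 30*22) = -2*(40 + 660) = -2*700 = -1400)
1/(D + x) = 1/(5137 - 1400) = 1/3737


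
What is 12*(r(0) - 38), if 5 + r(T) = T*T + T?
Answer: -516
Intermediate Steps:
r(T) = -5 + T + T² (r(T) = -5 + (T*T + T) = -5 + (T² + T) = -5 + (T + T²) = -5 + T + T²)
12*(r(0) - 38) = 12*((-5 + 0 + 0²) - 38) = 12*((-5 + 0 + 0) - 38) = 12*(-5 - 38) = 12*(-43) = -516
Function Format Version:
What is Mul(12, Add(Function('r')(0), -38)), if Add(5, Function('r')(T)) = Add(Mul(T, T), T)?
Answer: -516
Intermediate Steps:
Function('r')(T) = Add(-5, T, Pow(T, 2)) (Function('r')(T) = Add(-5, Add(Mul(T, T), T)) = Add(-5, Add(Pow(T, 2), T)) = Add(-5, Add(T, Pow(T, 2))) = Add(-5, T, Pow(T, 2)))
Mul(12, Add(Function('r')(0), -38)) = Mul(12, Add(Add(-5, 0, Pow(0, 2)), -38)) = Mul(12, Add(Add(-5, 0, 0), -38)) = Mul(12, Add(-5, -38)) = Mul(12, -43) = -516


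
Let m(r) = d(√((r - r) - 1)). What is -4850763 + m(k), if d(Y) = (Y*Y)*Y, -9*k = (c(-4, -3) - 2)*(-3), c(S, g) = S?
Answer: -4850763 - I ≈ -4.8508e+6 - 1.0*I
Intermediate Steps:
k = -2 (k = -(-4 - 2)*(-3)/9 = -(-2)*(-3)/3 = -⅑*18 = -2)
d(Y) = Y³ (d(Y) = Y²*Y = Y³)
m(r) = -I (m(r) = (√((r - r) - 1))³ = (√(0 - 1))³ = (√(-1))³ = I³ = -I)
-4850763 + m(k) = -4850763 - I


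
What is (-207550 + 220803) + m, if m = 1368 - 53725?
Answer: -39104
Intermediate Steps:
m = -52357
(-207550 + 220803) + m = (-207550 + 220803) - 52357 = 13253 - 52357 = -39104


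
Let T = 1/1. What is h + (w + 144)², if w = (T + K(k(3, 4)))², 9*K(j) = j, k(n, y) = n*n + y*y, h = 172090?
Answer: 1293434890/6561 ≈ 1.9714e+5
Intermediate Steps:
k(n, y) = n² + y²
K(j) = j/9
T = 1
w = 1156/81 (w = (1 + (3² + 4²)/9)² = (1 + (9 + 16)/9)² = (1 + (⅑)*25)² = (1 + 25/9)² = (34/9)² = 1156/81 ≈ 14.272)
h + (w + 144)² = 172090 + (1156/81 + 144)² = 172090 + (12820/81)² = 172090 + 164352400/6561 = 1293434890/6561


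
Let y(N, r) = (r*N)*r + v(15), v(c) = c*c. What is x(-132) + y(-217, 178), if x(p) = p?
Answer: -6875335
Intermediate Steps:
v(c) = c²
y(N, r) = 225 + N*r² (y(N, r) = (r*N)*r + 15² = (N*r)*r + 225 = N*r² + 225 = 225 + N*r²)
x(-132) + y(-217, 178) = -132 + (225 - 217*178²) = -132 + (225 - 217*31684) = -132 + (225 - 6875428) = -132 - 6875203 = -6875335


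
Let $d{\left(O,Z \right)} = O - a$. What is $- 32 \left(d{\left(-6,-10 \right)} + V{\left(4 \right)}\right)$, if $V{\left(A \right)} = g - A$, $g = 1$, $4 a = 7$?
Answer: $344$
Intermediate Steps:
$a = \frac{7}{4}$ ($a = \frac{1}{4} \cdot 7 = \frac{7}{4} \approx 1.75$)
$d{\left(O,Z \right)} = - \frac{7}{4} + O$ ($d{\left(O,Z \right)} = O - \frac{7}{4} = - \frac{7}{4} + O$)
$V{\left(A \right)} = 1 - A$
$- 32 \left(d{\left(-6,-10 \right)} + V{\left(4 \right)}\right) = - 32 \left(\left(- \frac{7}{4} - 6\right) + \left(1 - 4\right)\right) = - 32 \left(- \frac{31}{4} + \left(1 - 4\right)\right) = - 32 \left(- \frac{31}{4} - 3\right) = \left(-32\right) \left(- \frac{43}{4}\right) = 344$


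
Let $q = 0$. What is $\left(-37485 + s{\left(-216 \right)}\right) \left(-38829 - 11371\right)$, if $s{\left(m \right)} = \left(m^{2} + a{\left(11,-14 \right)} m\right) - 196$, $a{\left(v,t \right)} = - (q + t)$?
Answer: $-298740200$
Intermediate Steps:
$a{\left(v,t \right)} = - t$ ($a{\left(v,t \right)} = - (0 + t) = - t$)
$s{\left(m \right)} = -196 + m^{2} + 14 m$ ($s{\left(m \right)} = \left(m^{2} + \left(-1\right) \left(-14\right) m\right) - 196 = \left(m^{2} + 14 m\right) - 196 = -196 + m^{2} + 14 m$)
$\left(-37485 + s{\left(-216 \right)}\right) \left(-38829 - 11371\right) = \left(-37485 + \left(-196 + \left(-216\right)^{2} + 14 \left(-216\right)\right)\right) \left(-38829 - 11371\right) = \left(-37485 - -43436\right) \left(-50200\right) = \left(-37485 + 43436\right) \left(-50200\right) = 5951 \left(-50200\right) = -298740200$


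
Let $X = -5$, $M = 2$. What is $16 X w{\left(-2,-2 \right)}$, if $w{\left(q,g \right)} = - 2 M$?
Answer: $320$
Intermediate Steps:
$w{\left(q,g \right)} = -4$ ($w{\left(q,g \right)} = \left(-2\right) 2 = -4$)
$16 X w{\left(-2,-2 \right)} = 16 \left(-5\right) \left(-4\right) = \left(-80\right) \left(-4\right) = 320$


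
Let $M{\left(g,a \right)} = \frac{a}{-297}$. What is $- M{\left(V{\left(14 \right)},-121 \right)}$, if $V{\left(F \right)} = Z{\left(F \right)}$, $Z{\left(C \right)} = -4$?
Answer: $- \frac{11}{27} \approx -0.40741$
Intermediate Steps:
$V{\left(F \right)} = -4$
$M{\left(g,a \right)} = - \frac{a}{297}$ ($M{\left(g,a \right)} = a \left(- \frac{1}{297}\right) = - \frac{a}{297}$)
$- M{\left(V{\left(14 \right)},-121 \right)} = - \frac{\left(-1\right) \left(-121\right)}{297} = \left(-1\right) \frac{11}{27} = - \frac{11}{27}$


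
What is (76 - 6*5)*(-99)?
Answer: -4554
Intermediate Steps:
(76 - 6*5)*(-99) = (76 - 30)*(-99) = 46*(-99) = -4554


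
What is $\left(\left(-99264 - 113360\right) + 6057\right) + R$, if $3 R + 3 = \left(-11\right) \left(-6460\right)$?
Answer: $- \frac{548644}{3} \approx -1.8288 \cdot 10^{5}$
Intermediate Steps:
$R = \frac{71057}{3}$ ($R = -1 + \frac{\left(-11\right) \left(-6460\right)}{3} = -1 + \frac{1}{3} \cdot 71060 = -1 + \frac{71060}{3} = \frac{71057}{3} \approx 23686.0$)
$\left(\left(-99264 - 113360\right) + 6057\right) + R = \left(\left(-99264 - 113360\right) + 6057\right) + \frac{71057}{3} = \left(-212624 + 6057\right) + \frac{71057}{3} = -206567 + \frac{71057}{3} = - \frac{548644}{3}$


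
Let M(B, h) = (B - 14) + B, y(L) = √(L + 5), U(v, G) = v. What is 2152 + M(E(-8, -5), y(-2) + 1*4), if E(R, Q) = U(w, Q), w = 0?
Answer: 2138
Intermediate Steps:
E(R, Q) = 0
y(L) = √(5 + L)
M(B, h) = -14 + 2*B (M(B, h) = (-14 + B) + B = -14 + 2*B)
2152 + M(E(-8, -5), y(-2) + 1*4) = 2152 + (-14 + 2*0) = 2152 + (-14 + 0) = 2152 - 14 = 2138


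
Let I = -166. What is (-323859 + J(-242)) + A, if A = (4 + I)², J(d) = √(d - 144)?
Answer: -297615 + I*√386 ≈ -2.9762e+5 + 19.647*I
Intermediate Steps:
J(d) = √(-144 + d)
A = 26244 (A = (4 - 166)² = (-162)² = 26244)
(-323859 + J(-242)) + A = (-323859 + √(-144 - 242)) + 26244 = (-323859 + √(-386)) + 26244 = (-323859 + I*√386) + 26244 = -297615 + I*√386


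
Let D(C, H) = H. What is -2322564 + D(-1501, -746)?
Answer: -2323310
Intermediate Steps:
-2322564 + D(-1501, -746) = -2322564 - 746 = -2323310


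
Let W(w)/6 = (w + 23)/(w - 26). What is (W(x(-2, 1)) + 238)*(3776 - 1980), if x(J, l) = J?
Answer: 419366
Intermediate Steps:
W(w) = 6*(23 + w)/(-26 + w) (W(w) = 6*((w + 23)/(w - 26)) = 6*((23 + w)/(-26 + w)) = 6*(23 + w)/(-26 + w))
(W(x(-2, 1)) + 238)*(3776 - 1980) = (6*(23 - 2)/(-26 - 2) + 238)*(3776 - 1980) = (6*21/(-28) + 238)*1796 = (6*(-1/28)*21 + 238)*1796 = (-9/2 + 238)*1796 = (467/2)*1796 = 419366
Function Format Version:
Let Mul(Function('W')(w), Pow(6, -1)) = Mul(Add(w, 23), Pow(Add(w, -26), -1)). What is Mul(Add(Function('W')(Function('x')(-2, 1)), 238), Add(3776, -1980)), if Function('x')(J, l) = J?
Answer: 419366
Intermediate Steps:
Function('W')(w) = Mul(6, Pow(Add(-26, w), -1), Add(23, w)) (Function('W')(w) = Mul(6, Mul(Add(w, 23), Pow(Add(w, -26), -1))) = Mul(6, Mul(Add(23, w), Pow(Add(-26, w), -1))) = Mul(6, Mul(Pow(Add(-26, w), -1), Add(23, w))) = Mul(6, Pow(Add(-26, w), -1), Add(23, w)))
Mul(Add(Function('W')(Function('x')(-2, 1)), 238), Add(3776, -1980)) = Mul(Add(Mul(6, Pow(Add(-26, -2), -1), Add(23, -2)), 238), Add(3776, -1980)) = Mul(Add(Mul(6, Pow(-28, -1), 21), 238), 1796) = Mul(Add(Mul(6, Rational(-1, 28), 21), 238), 1796) = Mul(Add(Rational(-9, 2), 238), 1796) = Mul(Rational(467, 2), 1796) = 419366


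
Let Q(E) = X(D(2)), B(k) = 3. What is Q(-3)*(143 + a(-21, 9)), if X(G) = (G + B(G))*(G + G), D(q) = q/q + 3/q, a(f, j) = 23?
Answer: 4565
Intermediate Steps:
D(q) = 1 + 3/q
X(G) = 2*G*(3 + G) (X(G) = (G + 3)*(G + G) = (3 + G)*(2*G) = 2*G*(3 + G))
Q(E) = 55/2 (Q(E) = 2*((3 + 2)/2)*(3 + (3 + 2)/2) = 2*((½)*5)*(3 + (½)*5) = 2*(5/2)*(3 + 5/2) = 2*(5/2)*(11/2) = 55/2)
Q(-3)*(143 + a(-21, 9)) = 55*(143 + 23)/2 = (55/2)*166 = 4565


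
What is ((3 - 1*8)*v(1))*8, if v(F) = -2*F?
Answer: 80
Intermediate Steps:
((3 - 1*8)*v(1))*8 = ((3 - 1*8)*(-2*1))*8 = ((3 - 8)*(-2))*8 = -5*(-2)*8 = 10*8 = 80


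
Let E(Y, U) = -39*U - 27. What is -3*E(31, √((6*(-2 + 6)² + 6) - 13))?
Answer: 81 + 117*√89 ≈ 1184.8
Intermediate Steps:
E(Y, U) = -27 - 39*U
-3*E(31, √((6*(-2 + 6)² + 6) - 13)) = -3*(-27 - 39*√((6*(-2 + 6)² + 6) - 13)) = -3*(-27 - 39*√((6*4² + 6) - 13)) = -3*(-27 - 39*√((6*16 + 6) - 13)) = -3*(-27 - 39*√((96 + 6) - 13)) = -3*(-27 - 39*√(102 - 13)) = -3*(-27 - 39*√89) = 81 + 117*√89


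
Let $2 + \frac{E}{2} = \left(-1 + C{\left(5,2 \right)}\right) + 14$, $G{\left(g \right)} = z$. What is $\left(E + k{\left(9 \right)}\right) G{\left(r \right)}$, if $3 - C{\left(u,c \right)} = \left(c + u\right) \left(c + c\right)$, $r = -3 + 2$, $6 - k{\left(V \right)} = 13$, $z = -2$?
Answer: $70$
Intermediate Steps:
$k{\left(V \right)} = -7$ ($k{\left(V \right)} = 6 - 13 = -7$)
$r = -1$
$G{\left(g \right)} = -2$
$C{\left(u,c \right)} = 3 - 2 c \left(c + u\right)$ ($C{\left(u,c \right)} = 3 - \left(c + u\right) \left(c + c\right) = 3 - \left(c + u\right) 2 c = 3 - 2 c \left(c + u\right)$)
$E = -28$ ($E = -4 + 2 \left(\left(-1 - \left(-3 + 8 + 20\right)\right) + 14\right) = -4 + 2 \left(\left(-1 - 25\right) + 14\right) = -4 + 2 \left(-26 + 14\right) = -4 + 2 \left(-12\right) = -4 - 24 = -28$)
$\left(E + k{\left(9 \right)}\right) G{\left(r \right)} = \left(-28 - 7\right) \left(-2\right) = \left(-35\right) \left(-2\right) = 70$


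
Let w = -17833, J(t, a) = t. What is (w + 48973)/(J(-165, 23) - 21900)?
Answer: -2076/1471 ≈ -1.4113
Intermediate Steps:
(w + 48973)/(J(-165, 23) - 21900) = (-17833 + 48973)/(-165 - 21900) = 31140/(-22065) = 31140*(-1/22065) = -2076/1471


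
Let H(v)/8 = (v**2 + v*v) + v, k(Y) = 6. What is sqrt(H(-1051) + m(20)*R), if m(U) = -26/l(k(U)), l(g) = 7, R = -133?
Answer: sqrt(17665702) ≈ 4203.1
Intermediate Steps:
H(v) = 8*v + 16*v**2 (H(v) = 8*((v**2 + v*v) + v) = 8*((v**2 + v**2) + v) = 8*(2*v**2 + v) = 8*(v + 2*v**2) = 8*v + 16*v**2)
m(U) = -26/7
sqrt(H(-1051) + m(20)*R) = sqrt(8*(-1051)*(1 + 2*(-1051)) - 26/7*(-133)) = sqrt(8*(-1051)*(1 - 2102) + 494) = sqrt(8*(-1051)*(-2101) + 494) = sqrt(17665208 + 494) = sqrt(17665702)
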